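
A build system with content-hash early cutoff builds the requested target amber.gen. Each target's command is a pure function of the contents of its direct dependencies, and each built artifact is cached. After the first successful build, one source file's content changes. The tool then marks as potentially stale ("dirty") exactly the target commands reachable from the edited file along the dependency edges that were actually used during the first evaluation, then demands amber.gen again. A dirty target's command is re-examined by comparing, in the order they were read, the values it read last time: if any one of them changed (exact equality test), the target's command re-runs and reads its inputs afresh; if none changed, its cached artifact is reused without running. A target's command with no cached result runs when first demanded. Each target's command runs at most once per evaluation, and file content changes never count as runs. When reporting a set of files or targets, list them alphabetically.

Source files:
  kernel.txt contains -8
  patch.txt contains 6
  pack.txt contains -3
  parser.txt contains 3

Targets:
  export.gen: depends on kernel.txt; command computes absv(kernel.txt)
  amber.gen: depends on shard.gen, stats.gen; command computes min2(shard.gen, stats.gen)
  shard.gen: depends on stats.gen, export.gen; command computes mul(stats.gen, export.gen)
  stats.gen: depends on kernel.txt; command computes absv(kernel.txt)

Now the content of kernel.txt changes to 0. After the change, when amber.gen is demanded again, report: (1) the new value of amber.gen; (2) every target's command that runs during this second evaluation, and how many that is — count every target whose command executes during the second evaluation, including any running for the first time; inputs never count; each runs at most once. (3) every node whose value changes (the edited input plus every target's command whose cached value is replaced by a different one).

First evaluation (everything demanded from the output):
  export.gen = absv(-8) = 8
  stats.gen = absv(-8) = 8
  shard.gen = mul(8, 8) = 64
  amber.gen = min2(64, 8) = 8

Propagation after the edit:
  export.gen: runs — kernel.txt -8->0; result 0.
  stats.gen: runs — kernel.txt -8->0; result 0.
  shard.gen: runs — stats.gen 8->0; export.gen 8->0; result 0.
  amber.gen: runs — shard.gen 64->0; stats.gen 8->0; result 0.

New value of amber.gen: 0.
Target commands that run: amber.gen, export.gen, shard.gen, stats.gen — 4 in total.
Values that change: amber.gen, export.gen, kernel.txt, shard.gen, stats.gen.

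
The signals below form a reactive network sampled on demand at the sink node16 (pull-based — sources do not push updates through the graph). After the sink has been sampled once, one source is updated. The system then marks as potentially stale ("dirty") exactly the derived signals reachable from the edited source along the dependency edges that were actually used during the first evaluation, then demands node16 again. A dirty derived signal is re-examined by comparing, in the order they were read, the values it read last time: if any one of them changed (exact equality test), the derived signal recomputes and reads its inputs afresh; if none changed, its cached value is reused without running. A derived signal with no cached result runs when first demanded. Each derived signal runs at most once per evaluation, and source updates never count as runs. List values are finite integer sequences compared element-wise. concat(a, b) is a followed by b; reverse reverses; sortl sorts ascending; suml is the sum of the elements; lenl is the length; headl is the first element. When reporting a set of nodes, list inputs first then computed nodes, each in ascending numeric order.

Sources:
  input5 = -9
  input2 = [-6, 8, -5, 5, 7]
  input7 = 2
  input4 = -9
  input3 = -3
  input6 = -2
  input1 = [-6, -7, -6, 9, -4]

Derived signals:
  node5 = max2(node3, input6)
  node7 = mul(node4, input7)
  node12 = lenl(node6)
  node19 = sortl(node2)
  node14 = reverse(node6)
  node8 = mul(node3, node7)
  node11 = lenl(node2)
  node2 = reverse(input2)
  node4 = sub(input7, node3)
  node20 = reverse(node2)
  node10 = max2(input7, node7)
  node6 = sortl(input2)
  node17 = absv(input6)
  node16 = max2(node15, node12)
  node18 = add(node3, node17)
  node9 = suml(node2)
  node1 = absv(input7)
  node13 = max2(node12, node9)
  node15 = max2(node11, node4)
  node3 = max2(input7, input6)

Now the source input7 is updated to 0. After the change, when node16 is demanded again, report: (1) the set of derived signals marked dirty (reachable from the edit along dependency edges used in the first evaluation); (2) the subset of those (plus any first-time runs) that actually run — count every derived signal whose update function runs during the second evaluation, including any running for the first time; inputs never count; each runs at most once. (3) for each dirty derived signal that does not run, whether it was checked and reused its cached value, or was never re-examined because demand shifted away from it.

Initial pass — values computed on the first demand:
  node2 = reverse([-6, 8, -5, 5, 7]) = [7, 5, -5, 8, -6]
  node3 = max2(2, -2) = 2
  node4 = sub(2, 2) = 0
  node6 = sortl([-6, 8, -5, 5, 7]) = [-6, -5, 5, 7, 8]
  node11 = lenl([7, 5, -5, 8, -6]) = 5
  node12 = lenl([-6, -5, 5, 7, 8]) = 5
  node15 = max2(5, 0) = 5
  node16 = max2(5, 5) = 5

Second demand — change propagation:
  node3: re-runs because input7 2->0; new result 0.
  node4: re-runs because input7 2->0; node3 2->0; new result 0 (unchanged).
  node15: re-examined; everything it read last time is the same (node11 unchanged, node4 unchanged) — cache 5 kept, no run.
  node16: re-examined; everything it read last time is the same (node15 unchanged, node12 unchanged) — cache 5 kept, no run.

The important point: node4 recomputes to an identical value, and the output ends up unchanged.

Dirty set: node3, node4, node15, node16.
Run set: node3, node4 (2 run).
Re-examined without running (cache reused): node15, node16.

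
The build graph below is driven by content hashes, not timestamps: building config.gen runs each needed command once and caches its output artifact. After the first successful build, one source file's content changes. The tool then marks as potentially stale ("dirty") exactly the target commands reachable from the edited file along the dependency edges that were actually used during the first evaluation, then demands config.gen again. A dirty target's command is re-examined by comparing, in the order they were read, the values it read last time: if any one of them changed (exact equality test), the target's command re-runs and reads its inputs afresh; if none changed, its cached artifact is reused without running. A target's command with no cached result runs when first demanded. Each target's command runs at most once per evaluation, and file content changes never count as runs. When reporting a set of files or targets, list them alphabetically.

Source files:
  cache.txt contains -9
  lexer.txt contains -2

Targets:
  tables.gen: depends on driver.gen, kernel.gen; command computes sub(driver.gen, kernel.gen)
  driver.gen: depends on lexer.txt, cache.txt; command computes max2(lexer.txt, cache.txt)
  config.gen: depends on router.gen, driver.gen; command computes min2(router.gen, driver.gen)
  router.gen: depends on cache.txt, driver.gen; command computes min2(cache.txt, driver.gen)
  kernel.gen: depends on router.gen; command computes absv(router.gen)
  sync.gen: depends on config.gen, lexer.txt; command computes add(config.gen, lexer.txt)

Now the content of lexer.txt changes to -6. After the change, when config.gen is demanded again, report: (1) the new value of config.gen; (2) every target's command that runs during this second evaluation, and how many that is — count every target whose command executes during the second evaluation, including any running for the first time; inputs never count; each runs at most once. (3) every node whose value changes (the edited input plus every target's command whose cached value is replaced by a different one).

config.gen now evaluates to -9.
Run set: config.gen, driver.gen, router.gen (3 run).
Changed values: driver.gen, lexer.txt.

Initial pass — values computed on the first demand:
  driver.gen = max2(-2, -9) = -2
  router.gen = min2(-9, -2) = -9
  config.gen = min2(-9, -2) = -9

Second demand — change propagation:
  driver.gen: re-runs because lexer.txt -2->-6; new result -6.
  router.gen: re-runs because driver.gen -2->-6; new result -9 (unchanged).
  config.gen: re-runs because driver.gen -2->-6; new result -9 (unchanged).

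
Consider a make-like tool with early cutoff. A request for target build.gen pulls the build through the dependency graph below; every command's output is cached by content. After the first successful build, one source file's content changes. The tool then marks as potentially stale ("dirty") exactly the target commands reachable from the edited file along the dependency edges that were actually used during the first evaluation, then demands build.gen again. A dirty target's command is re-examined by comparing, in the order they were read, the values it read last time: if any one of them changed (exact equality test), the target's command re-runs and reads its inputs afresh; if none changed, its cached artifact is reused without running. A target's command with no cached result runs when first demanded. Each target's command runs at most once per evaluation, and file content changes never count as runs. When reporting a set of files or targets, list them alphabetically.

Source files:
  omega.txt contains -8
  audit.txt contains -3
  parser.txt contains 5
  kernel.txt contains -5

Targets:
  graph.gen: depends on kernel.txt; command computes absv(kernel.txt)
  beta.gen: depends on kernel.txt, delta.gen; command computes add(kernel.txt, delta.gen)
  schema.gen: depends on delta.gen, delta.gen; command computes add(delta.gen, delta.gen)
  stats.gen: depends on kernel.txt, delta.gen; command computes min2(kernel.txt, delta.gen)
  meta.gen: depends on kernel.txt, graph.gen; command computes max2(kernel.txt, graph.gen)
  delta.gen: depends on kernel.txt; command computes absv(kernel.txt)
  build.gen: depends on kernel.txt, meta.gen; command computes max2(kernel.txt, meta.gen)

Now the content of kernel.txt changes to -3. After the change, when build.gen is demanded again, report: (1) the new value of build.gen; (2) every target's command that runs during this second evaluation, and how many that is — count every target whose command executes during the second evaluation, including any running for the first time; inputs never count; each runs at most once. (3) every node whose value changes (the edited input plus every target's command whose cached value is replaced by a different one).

Demanding build.gen again yields 3.
3 target commands run: build.gen, graph.gen, meta.gen.
The nodes whose values change: build.gen, graph.gen, kernel.txt, meta.gen.

First demand of the output computes:
  graph.gen = absv(-5) = 5
  meta.gen = max2(-5, 5) = 5
  build.gen = max2(-5, 5) = 5

After the edit, cleaning proceeds:
  graph.gen: a read changed (kernel.txt -5->-3) — executes, giving 3.
  meta.gen: a read changed (kernel.txt -5->-3; graph.gen 5->3) — executes, giving 3.
  build.gen: a read changed (kernel.txt -5->-3; meta.gen 5->3) — executes, giving 3.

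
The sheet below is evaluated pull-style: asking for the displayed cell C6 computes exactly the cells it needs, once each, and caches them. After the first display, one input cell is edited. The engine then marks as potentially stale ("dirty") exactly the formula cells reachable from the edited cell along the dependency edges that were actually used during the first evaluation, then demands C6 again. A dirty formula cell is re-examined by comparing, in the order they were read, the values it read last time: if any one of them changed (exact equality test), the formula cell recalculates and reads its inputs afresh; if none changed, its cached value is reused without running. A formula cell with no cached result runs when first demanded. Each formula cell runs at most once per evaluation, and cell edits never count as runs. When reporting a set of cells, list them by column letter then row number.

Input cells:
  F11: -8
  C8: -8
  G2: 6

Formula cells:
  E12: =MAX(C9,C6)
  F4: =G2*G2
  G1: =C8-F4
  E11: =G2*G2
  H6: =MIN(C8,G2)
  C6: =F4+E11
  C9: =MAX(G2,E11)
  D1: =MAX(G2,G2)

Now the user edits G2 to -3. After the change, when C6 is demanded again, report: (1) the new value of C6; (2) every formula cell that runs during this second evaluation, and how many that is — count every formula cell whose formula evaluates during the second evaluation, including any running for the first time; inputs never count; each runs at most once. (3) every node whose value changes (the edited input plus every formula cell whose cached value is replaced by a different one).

Demanding C6 again yields 18.
3 formula cells run: C6, E11, F4.
The nodes whose values change: C6, E11, F4, G2.

First demand of the output computes:
  E11 = 6 * 6 = 36
  F4 = 6 * 6 = 36
  C6 = 36 + 36 = 72

After the edit, cleaning proceeds:
  E11: a read changed (G2 6->-3; G2 6->-3) — executes, giving 9.
  F4: a read changed (G2 6->-3; G2 6->-3) — executes, giving 9.
  C6: a read changed (F4 36->9; E11 36->9) — executes, giving 18.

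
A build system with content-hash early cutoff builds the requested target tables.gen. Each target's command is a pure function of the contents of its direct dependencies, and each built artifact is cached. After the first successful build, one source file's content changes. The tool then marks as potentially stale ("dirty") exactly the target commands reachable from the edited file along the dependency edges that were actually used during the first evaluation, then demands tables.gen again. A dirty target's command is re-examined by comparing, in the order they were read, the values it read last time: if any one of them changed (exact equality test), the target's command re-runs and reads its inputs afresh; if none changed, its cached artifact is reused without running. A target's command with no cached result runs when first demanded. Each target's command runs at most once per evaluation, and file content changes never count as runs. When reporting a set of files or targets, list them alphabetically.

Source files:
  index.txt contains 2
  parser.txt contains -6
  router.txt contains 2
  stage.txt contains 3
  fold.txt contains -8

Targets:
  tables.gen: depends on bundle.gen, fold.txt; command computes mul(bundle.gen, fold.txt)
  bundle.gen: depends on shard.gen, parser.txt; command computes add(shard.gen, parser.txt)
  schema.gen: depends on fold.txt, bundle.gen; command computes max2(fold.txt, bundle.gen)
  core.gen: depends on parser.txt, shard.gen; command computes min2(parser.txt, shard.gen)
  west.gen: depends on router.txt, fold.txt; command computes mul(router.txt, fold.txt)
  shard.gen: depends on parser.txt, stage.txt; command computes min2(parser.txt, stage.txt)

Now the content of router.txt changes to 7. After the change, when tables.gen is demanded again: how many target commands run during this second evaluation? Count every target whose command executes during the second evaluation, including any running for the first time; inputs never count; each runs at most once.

Target commands that run: none — 0 in total.
Key observation: router.txt is never demanded by the output, so the edit triggers no recomputation at all.

First evaluation (everything demanded from the output):
  shard.gen = min2(-6, 3) = -6
  bundle.gen = add(-6, -6) = -12
  tables.gen = mul(-12, -8) = 96

Propagation after the edit:
  router.txt feeds no computation that the output demands — nothing is marked dirty and nothing runs.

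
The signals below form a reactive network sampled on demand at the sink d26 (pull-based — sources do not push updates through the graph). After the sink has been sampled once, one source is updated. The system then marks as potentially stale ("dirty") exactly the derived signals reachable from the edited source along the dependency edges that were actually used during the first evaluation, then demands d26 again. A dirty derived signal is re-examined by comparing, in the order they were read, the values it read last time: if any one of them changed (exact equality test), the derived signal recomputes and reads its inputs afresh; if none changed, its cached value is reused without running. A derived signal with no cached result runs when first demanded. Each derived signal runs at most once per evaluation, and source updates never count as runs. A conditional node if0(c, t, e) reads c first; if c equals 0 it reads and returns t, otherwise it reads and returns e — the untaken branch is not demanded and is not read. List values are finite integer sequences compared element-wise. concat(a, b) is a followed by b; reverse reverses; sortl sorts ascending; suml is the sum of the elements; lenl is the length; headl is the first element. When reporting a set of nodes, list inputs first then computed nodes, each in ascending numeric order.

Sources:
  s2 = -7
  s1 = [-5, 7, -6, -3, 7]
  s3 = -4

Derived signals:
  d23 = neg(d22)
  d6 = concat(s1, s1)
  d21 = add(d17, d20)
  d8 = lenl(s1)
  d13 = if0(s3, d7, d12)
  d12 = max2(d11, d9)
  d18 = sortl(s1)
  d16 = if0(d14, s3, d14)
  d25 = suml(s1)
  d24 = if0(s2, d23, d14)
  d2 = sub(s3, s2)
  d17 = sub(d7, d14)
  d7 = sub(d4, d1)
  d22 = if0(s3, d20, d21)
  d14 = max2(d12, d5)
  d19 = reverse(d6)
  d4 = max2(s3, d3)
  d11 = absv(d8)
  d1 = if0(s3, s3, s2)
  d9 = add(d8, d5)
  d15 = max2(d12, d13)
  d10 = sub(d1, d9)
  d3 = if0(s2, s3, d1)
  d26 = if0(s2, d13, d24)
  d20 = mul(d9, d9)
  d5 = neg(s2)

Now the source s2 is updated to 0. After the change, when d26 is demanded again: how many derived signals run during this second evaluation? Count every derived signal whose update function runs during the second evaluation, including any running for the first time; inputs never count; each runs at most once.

Run set: d5, d9, d12, d13, d26 (5 run).
The important point: the flipped condition redirects demand; d14, d24 are left stale, never re-checked.

Initial pass — values computed on the first demand:
  d5 = neg(-7) = 7
  d8 = lenl([-5, 7, -6, -3, 7]) = 5
  d9 = add(5, 7) = 12
  d11 = absv(5) = 5
  d12 = max2(5, 12) = 12
  d14 = max2(12, 7) = 12
  d24 = if0(s2=-7 -> else branch d14) = 12
  d26 = if0(s2=-7 -> else branch d24) = 12

Second demand — change propagation:
  d5: re-runs because s2 -7->0; new result 0.
  d9: re-runs because d5 7->0; new result 5.
  d12: re-runs because d9 12->5; new result 5.
  d13: newly demanded (no cache) — executes and yields 5.
  d14: dirty yet unreached — the second evaluation never asks for it.
  d24: dirty yet unreached — the second evaluation never asks for it.
  d26: re-runs because s2 -7->0; new result 5.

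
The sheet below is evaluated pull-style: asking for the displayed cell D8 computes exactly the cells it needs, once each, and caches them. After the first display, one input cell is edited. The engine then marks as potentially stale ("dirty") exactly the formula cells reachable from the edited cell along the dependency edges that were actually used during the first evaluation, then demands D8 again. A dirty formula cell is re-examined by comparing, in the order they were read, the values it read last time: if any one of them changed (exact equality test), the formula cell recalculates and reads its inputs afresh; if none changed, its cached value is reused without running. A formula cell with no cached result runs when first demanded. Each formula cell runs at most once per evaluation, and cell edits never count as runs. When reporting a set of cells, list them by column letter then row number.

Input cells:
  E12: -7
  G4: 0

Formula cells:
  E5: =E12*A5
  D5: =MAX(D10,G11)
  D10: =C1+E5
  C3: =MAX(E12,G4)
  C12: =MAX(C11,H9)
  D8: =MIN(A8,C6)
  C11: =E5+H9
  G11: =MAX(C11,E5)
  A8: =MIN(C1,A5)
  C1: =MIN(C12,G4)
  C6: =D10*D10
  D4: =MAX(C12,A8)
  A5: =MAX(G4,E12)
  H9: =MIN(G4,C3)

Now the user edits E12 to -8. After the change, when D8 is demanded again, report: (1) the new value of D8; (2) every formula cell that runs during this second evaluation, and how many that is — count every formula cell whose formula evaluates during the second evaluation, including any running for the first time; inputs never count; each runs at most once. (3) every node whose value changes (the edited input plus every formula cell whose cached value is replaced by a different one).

First demand of the output computes:
  A5 = MAX(0, -7) = 0
  C3 = MAX(-7, 0) = 0
  E5 = -7 * 0 = 0
  H9 = MIN(0, 0) = 0
  C11 = 0 + 0 = 0
  C12 = MAX(0, 0) = 0
  C1 = MIN(0, 0) = 0
  A8 = MIN(0, 0) = 0
  D10 = 0 + 0 = 0
  C6 = 0 * 0 = 0
  D8 = MIN(0, 0) = 0

After the edit, cleaning proceeds:
  A5: a read changed (E12 -7->-8) — executes, giving 0 — identical to its old value.
  C3: a read changed (E12 -7->-8) — executes, giving 0 — identical to its old value.
  E5: a read changed (E12 -7->-8) — executes, giving 0 — identical to its old value.
  H9: dirty, but its reads are unchanged (G4 unchanged, C3 unchanged); cached 0 stands.
  C11: dirty, but its reads are unchanged (E5 unchanged, H9 unchanged); cached 0 stands.
  C12: dirty, but its reads are unchanged (C11 unchanged, H9 unchanged); cached 0 stands.
  C1: dirty, but its reads are unchanged (C12 unchanged, G4 unchanged); cached 0 stands.
  A8: dirty, but its reads are unchanged (C1 unchanged, A5 unchanged); cached 0 stands.
  D10: dirty, but its reads are unchanged (C1 unchanged, E5 unchanged); cached 0 stands.
  C6: dirty, but its reads are unchanged (D10 unchanged, D10 unchanged); cached 0 stands.
  D8: dirty, but its reads are unchanged (A8 unchanged, C6 unchanged); cached 0 stands.

Note where the cutoff bites: H9 is checked, finds nothing changed, and keeps its cache.

Demanding D8 again yields 0.
3 formula cells run: A5, C3, E5.
The nodes whose values change: E12.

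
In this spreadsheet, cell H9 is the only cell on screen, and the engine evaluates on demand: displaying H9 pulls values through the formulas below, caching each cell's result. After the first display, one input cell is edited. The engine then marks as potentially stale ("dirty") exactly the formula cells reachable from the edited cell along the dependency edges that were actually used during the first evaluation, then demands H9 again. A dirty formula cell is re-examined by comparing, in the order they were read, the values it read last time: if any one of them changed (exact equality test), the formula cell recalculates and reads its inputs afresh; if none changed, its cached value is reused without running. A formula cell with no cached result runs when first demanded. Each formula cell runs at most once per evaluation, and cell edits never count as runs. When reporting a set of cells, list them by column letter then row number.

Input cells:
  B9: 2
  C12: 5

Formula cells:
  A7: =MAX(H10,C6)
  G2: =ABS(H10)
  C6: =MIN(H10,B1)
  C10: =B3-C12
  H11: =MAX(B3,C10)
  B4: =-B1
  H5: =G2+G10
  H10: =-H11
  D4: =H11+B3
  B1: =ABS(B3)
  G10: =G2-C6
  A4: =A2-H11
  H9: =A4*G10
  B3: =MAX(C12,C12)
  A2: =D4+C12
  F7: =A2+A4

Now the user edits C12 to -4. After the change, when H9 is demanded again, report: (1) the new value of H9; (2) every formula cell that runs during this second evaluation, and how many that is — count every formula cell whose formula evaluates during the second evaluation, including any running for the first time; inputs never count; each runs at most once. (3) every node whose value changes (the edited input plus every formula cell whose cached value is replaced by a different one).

Initial pass — values computed on the first demand:
  B3 = MAX(5, 5) = 5
  B1 = ABS(5) = 5
  C10 = 5 - 5 = 0
  H11 = MAX(5, 0) = 5
  D4 = 5 + 5 = 10
  A2 = 10 + 5 = 15
  A4 = 15 - 5 = 10
  H10 = -(5) = -5
  C6 = MIN(-5, 5) = -5
  G2 = ABS(-5) = 5
  G10 = 5 - -5 = 10
  H9 = 10 * 10 = 100

Second demand — change propagation:
  B3: re-runs because C12 5->-4; C12 5->-4; new result -4.
  B1: re-runs because B3 5->-4; new result 4.
  C10: re-runs because B3 5->-4; C12 5->-4; new result 0 (unchanged).
  H11: re-runs because B3 5->-4; new result 0.
  D4: re-runs because H11 5->0; B3 5->-4; new result -4.
  A2: re-runs because D4 10->-4; C12 5->-4; new result -8.
  A4: re-runs because A2 15->-8; H11 5->0; new result -8.
  H10: re-runs because H11 5->0; new result 0.
  C6: re-runs because H10 -5->0; B1 5->4; new result 0.
  G2: re-runs because H10 -5->0; new result 0.
  G10: re-runs because G2 5->0; C6 -5->0; new result 0.
  H9: re-runs because A4 10->-8; G10 10->0; new result 0.

H9 now evaluates to 0.
Run set: A2, A4, B1, B3, C6, C10, D4, G2, G10, H9, H10, H11 (12 run).
Changed values: A2, A4, B1, B3, C6, C12, D4, G2, G10, H9, H10, H11.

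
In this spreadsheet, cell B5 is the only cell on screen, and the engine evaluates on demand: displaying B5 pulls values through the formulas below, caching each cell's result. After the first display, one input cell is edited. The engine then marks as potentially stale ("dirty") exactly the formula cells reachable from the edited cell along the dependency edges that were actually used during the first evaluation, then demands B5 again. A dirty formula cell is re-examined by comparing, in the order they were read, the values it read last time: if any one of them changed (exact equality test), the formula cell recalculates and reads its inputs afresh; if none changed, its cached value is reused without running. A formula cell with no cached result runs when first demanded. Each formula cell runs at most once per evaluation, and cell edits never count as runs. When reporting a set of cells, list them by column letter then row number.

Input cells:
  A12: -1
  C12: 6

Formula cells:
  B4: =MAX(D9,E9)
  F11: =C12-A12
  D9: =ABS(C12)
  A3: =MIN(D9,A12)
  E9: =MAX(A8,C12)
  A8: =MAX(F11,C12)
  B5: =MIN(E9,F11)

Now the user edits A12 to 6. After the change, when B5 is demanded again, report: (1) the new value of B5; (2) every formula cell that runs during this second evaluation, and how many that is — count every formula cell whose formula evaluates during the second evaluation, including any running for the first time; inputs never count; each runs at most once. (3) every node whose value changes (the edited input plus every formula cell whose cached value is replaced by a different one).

B5 now evaluates to 0.
Run set: A8, B5, E9, F11 (4 run).
Changed values: A8, A12, B5, E9, F11.

Initial pass — values computed on the first demand:
  F11 = 6 - -1 = 7
  A8 = MAX(7, 6) = 7
  E9 = MAX(7, 6) = 7
  B5 = MIN(7, 7) = 7

Second demand — change propagation:
  F11: re-runs because A12 -1->6; new result 0.
  A8: re-runs because F11 7->0; new result 6.
  E9: re-runs because A8 7->6; new result 6.
  B5: re-runs because E9 7->6; F11 7->0; new result 0.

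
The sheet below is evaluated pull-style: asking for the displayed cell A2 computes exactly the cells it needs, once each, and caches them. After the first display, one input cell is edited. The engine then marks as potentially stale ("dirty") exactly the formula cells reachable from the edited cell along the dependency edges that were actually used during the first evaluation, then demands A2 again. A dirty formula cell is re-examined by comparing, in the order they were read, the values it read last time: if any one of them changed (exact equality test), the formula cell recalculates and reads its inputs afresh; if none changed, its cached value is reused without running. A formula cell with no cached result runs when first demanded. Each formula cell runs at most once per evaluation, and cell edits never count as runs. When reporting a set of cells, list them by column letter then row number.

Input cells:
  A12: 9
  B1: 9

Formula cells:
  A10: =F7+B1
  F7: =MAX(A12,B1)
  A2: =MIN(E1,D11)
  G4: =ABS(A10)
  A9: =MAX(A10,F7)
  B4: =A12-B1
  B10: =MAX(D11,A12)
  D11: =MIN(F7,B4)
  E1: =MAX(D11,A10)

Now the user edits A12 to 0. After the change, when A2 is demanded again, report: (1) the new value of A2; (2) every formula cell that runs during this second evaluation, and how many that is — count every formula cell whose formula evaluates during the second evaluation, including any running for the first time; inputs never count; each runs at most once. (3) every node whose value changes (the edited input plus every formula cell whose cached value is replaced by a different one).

First demand of the output computes:
  B4 = 9 - 9 = 0
  F7 = MAX(9, 9) = 9
  A10 = 9 + 9 = 18
  D11 = MIN(9, 0) = 0
  E1 = MAX(0, 18) = 18
  A2 = MIN(18, 0) = 0

After the edit, cleaning proceeds:
  B4: a read changed (A12 9->0) — executes, giving -9.
  F7: a read changed (A12 9->0) — executes, giving 9 — identical to its old value.
  A10: dirty, but its reads are unchanged (F7 unchanged, B1 unchanged); cached 18 stands.
  D11: a read changed (B4 0->-9) — executes, giving -9.
  E1: a read changed (D11 0->-9) — executes, giving 18 — identical to its old value.
  A2: a read changed (D11 0->-9) — executes, giving -9.

Note where the cutoff bites: A10 is checked, finds nothing changed, and keeps its cache.

Demanding A2 again yields -9.
5 formula cells run: A2, B4, D11, E1, F7.
The nodes whose values change: A2, A12, B4, D11.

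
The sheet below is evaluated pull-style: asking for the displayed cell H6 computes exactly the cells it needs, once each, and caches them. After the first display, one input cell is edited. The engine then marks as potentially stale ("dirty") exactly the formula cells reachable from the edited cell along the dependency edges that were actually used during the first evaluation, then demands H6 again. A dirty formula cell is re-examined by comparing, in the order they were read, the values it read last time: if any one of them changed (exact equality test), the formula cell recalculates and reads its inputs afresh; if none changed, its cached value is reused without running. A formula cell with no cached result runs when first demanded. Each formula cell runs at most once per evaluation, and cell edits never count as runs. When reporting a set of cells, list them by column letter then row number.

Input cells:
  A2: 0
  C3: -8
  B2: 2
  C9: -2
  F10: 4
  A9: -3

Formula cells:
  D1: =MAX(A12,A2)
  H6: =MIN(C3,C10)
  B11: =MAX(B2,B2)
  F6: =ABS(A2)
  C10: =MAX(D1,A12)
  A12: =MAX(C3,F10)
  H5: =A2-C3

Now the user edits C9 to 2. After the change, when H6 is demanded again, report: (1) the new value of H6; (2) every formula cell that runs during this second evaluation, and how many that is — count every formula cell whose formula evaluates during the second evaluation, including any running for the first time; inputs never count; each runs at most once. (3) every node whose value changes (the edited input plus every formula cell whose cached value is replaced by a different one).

First demand of the output computes:
  A12 = MAX(-8, 4) = 4
  D1 = MAX(4, 0) = 4
  C10 = MAX(4, 4) = 4
  H6 = MIN(-8, 4) = -8

After the edit, cleaning proceeds:
  no node depends on C9 at all; the second demand re-runs nothing.

Note the shortcut — nothing in the graph depends on C9 at all, so no recomputation happens.

Demanding H6 again yields -8.
0 formula cells run: none.
The nodes whose values change: C9.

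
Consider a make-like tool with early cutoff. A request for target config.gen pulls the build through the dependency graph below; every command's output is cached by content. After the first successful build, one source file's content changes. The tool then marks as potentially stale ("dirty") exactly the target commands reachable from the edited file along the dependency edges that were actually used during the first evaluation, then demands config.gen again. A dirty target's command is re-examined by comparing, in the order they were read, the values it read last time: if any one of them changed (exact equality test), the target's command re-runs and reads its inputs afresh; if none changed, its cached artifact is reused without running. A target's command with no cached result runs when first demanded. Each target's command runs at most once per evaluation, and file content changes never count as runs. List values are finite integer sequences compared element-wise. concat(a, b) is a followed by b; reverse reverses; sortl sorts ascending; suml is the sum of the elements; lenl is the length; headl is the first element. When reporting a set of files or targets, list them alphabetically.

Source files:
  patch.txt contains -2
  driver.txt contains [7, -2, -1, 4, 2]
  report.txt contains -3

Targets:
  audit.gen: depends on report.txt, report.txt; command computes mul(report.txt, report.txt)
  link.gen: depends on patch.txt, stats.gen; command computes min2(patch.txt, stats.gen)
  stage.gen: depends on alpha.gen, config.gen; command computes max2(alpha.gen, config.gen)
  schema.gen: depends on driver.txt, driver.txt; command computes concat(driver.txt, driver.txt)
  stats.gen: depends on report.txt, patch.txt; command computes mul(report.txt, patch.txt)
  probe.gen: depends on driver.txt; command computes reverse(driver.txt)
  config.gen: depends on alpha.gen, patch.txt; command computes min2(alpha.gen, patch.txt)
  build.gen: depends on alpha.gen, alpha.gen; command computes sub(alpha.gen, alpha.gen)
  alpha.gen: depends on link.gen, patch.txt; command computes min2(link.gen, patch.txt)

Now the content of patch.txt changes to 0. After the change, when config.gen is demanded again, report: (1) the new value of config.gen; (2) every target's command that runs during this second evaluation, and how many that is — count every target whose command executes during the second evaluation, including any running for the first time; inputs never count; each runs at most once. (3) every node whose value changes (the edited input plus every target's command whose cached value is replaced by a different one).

Demanding config.gen again yields 0.
4 target commands run: alpha.gen, config.gen, link.gen, stats.gen.
The nodes whose values change: alpha.gen, config.gen, link.gen, patch.txt, stats.gen.

First demand of the output computes:
  stats.gen = mul(-3, -2) = 6
  link.gen = min2(-2, 6) = -2
  alpha.gen = min2(-2, -2) = -2
  config.gen = min2(-2, -2) = -2

After the edit, cleaning proceeds:
  stats.gen: a read changed (patch.txt -2->0) — executes, giving 0.
  link.gen: a read changed (patch.txt -2->0; stats.gen 6->0) — executes, giving 0.
  alpha.gen: a read changed (link.gen -2->0; patch.txt -2->0) — executes, giving 0.
  config.gen: a read changed (alpha.gen -2->0; patch.txt -2->0) — executes, giving 0.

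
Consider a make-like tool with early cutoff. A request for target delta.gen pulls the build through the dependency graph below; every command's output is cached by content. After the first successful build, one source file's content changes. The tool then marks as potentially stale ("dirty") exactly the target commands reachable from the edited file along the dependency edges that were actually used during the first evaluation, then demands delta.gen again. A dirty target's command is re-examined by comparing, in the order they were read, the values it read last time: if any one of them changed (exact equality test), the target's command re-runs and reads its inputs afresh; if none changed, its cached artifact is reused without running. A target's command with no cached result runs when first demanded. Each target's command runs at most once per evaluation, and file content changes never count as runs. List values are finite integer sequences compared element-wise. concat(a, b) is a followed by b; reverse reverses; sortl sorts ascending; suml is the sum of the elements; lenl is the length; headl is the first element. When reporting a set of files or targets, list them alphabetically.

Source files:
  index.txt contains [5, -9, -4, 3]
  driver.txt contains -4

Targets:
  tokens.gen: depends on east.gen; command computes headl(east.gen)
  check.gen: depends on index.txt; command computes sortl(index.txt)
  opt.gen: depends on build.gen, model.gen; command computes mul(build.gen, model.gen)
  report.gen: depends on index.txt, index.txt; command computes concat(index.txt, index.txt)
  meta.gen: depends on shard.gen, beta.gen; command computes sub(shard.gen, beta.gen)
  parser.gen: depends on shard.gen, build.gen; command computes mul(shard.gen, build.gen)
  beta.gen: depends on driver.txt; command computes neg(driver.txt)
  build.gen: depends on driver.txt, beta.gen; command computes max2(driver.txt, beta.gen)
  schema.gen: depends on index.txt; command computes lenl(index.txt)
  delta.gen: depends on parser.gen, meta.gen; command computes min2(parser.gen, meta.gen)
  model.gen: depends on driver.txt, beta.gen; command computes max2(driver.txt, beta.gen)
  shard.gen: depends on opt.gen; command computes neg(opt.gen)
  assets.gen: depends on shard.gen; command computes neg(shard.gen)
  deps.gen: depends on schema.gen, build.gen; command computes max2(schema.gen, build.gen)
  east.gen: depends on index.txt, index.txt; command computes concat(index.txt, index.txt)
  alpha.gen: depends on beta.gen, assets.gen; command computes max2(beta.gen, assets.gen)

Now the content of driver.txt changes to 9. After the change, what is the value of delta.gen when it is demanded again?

First demand of the output computes:
  beta.gen = neg(-4) = 4
  build.gen = max2(-4, 4) = 4
  model.gen = max2(-4, 4) = 4
  opt.gen = mul(4, 4) = 16
  shard.gen = neg(16) = -16
  meta.gen = sub(-16, 4) = -20
  parser.gen = mul(-16, 4) = -64
  delta.gen = min2(-64, -20) = -64

After the edit, cleaning proceeds:
  beta.gen: a read changed (driver.txt -4->9) — executes, giving -9.
  build.gen: a read changed (driver.txt -4->9; beta.gen 4->-9) — executes, giving 9.
  model.gen: a read changed (driver.txt -4->9; beta.gen 4->-9) — executes, giving 9.
  opt.gen: a read changed (build.gen 4->9; model.gen 4->9) — executes, giving 81.
  shard.gen: a read changed (opt.gen 16->81) — executes, giving -81.
  meta.gen: a read changed (shard.gen -16->-81; beta.gen 4->-9) — executes, giving -72.
  parser.gen: a read changed (shard.gen -16->-81; build.gen 4->9) — executes, giving -729.
  delta.gen: a read changed (parser.gen -64->-729; meta.gen -20->-72) — executes, giving -729.

Demanding delta.gen again yields -729.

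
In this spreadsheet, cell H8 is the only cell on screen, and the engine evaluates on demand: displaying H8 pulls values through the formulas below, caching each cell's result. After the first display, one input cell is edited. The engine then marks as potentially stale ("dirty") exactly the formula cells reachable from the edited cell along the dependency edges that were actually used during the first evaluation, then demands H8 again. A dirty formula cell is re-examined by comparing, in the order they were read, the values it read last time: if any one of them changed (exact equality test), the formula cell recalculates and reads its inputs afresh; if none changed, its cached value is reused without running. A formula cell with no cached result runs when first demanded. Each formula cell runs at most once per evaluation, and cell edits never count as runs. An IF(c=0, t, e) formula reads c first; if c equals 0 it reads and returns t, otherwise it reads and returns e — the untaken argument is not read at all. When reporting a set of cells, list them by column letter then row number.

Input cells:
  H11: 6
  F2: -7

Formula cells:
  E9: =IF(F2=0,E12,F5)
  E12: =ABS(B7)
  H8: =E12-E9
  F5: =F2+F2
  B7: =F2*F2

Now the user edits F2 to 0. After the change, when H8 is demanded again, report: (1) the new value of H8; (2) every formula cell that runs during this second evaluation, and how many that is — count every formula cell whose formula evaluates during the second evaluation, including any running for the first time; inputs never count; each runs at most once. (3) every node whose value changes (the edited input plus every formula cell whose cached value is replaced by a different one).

Initial pass — values computed on the first demand:
  B7 = -7 * -7 = 49
  E12 = ABS(49) = 49
  F5 = -7 + -7 = -14
  E9 = IF(F2=0: F2=-7 -> else branch F5) = -14
  H8 = 49 - -14 = 63

Second demand — change propagation:
  B7: re-runs because F2 -7->0; F2 -7->0; new result 0.
  E12: re-runs because B7 49->0; new result 0.
  F5: dirty yet unreached — the second evaluation never asks for it.
  E9: re-runs because F2 -7->0; new result 0.
  H8: re-runs because E12 49->0; E9 -14->0; new result 0.

The important point: the flipped condition redirects demand; F5 is left stale, never re-checked.

H8 now evaluates to 0.
Run set: B7, E9, E12, H8 (4 run).
Changed values: B7, E9, E12, F2, H8.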